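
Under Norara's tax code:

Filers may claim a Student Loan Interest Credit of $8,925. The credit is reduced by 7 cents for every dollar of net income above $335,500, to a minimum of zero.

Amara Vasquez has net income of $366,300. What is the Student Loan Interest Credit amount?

$6,769

Student Loan Interest Credit: 7% of the $30,800 excess over $335,500 is $2,156; credit = $8,925 − $2,156 = $6,769.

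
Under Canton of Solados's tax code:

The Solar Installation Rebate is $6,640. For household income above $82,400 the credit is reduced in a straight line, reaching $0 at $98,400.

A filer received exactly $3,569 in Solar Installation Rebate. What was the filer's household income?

$89,800

$3,569 is 3,569/6,640 of the full $6,640, so 3,071/6,640 of the $16,000 range has been used: income = $82,400 + $16,000 × 3,071/6,640 = $89,800.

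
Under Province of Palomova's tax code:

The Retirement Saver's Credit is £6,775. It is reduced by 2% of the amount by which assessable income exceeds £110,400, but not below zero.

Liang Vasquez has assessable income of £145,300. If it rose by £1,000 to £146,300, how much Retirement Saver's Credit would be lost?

At £145,300 — 2% of the £34,900 excess over £110,400 is £698; credit = £6,775 − £698 = £6,077.
At £146,300 — 2% of the £35,900 excess over £110,400 is £718; credit = £6,775 − £718 = £6,057.
Lost: £6,077 − £6,057 = £20.

£20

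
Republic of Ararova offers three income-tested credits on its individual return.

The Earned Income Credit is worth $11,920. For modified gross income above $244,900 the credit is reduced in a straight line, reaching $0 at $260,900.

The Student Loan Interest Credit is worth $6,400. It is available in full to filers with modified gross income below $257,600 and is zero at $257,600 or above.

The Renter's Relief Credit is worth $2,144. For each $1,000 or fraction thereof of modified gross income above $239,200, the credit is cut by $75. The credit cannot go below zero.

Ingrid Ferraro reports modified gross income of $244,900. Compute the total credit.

Earned Income Credit: $244,900 is at or below the $244,900 threshold, so the full $11,920 applies.
Student Loan Interest Credit: $244,900 is below the $257,600 cutoff, so the full $6,400 applies.
Renter's Relief Credit: income exceeds $239,200 by $5,700, which is 6 full-or-partial $1,000 increments; reduction = 6 × $75 = $450, leaving $1,694.
Total: $11,920 + $6,400 + $1,694 = $20,014.

$20,014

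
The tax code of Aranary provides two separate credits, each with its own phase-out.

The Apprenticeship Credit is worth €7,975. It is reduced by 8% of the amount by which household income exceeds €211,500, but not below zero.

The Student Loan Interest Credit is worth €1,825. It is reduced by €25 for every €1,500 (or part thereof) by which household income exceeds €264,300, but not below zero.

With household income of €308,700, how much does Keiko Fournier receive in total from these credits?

€1,274

Apprenticeship Credit: 8% of the €97,200 excess over €211,500 is €7,776; credit = €7,975 − €7,776 = €199.
Student Loan Interest Credit: income exceeds €264,300 by €44,400, which is 30 full-or-partial €1,500 increments; reduction = 30 × €25 = €750, leaving €1,075.
Total: €199 + €1,075 = €1,274.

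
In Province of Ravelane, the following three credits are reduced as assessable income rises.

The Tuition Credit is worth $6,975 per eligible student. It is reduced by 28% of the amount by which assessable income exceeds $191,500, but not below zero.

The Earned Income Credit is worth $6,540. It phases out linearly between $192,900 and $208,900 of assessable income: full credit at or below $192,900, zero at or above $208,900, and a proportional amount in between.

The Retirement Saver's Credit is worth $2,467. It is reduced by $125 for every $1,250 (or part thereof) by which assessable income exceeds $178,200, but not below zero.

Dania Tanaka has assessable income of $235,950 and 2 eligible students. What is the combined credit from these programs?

Tuition Credit: base = 2 × $6,975 = $13,950. 28% of the $44,450 excess over $191,500 is $12,446; credit = $13,950 − $12,446 = $1,504.
Earned Income Credit: $235,950 is at or above $208,900, so the credit is $0.
Retirement Saver's Credit: income exceeds $178,200 by $57,750 → 47 increments × $125 = $5,875 ≥ base, so the credit is $0.
Total: $1,504 + $0 + $0 = $1,504.

$1,504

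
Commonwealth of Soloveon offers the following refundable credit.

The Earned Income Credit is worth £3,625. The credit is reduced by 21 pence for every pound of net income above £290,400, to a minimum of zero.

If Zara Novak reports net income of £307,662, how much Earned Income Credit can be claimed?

Earned Income Credit: 21% of the £17,262 excess over £290,400 is £3,625.02 ≥ base, so the credit is £0.

£0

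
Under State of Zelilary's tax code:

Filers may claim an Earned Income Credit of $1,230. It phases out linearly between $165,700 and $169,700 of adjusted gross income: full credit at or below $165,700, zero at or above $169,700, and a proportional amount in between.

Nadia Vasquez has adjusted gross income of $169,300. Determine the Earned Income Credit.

Earned Income Credit: $169,300 is $3,600 into a $4,000 phase-out range, leaving 400/4,000 of the credit: $1,230 × 400/4,000 = $123.

$123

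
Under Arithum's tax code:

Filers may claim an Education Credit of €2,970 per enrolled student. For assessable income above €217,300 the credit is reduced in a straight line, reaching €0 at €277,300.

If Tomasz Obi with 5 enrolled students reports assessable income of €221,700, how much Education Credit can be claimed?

Education Credit: base = 5 × €2,970 = €14,850. €221,700 is €4,400 into a €60,000 phase-out range, leaving 55,600/60,000 of the credit: €14,850 × 55,600/60,000 = €13,761.

€13,761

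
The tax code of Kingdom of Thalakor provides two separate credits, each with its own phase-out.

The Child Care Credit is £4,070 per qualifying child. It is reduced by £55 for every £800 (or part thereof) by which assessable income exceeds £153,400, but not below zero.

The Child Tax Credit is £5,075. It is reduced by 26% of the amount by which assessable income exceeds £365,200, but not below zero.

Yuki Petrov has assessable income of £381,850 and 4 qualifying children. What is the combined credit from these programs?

£1,296

Child Care Credit: base = 4 × £4,070 = £16,280. income exceeds £153,400 by £228,450, which is 286 full-or-partial £800 increments; reduction = 286 × £55 = £15,730, leaving £550.
Child Tax Credit: 26% of the £16,650 excess over £365,200 is £4,329; credit = £5,075 − £4,329 = £746.
Total: £550 + £746 = £1,296.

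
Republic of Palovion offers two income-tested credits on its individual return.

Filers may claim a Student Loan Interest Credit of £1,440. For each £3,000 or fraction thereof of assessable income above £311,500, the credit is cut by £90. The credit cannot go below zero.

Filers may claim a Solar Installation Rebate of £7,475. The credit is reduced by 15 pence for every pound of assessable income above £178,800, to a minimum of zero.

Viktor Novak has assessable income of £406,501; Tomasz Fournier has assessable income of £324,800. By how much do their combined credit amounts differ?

Viktor (£406,501): Student Loan Interest Credit: income exceeds £311,500 by £95,001 → 32 increments × £90 = £2,880 ≥ base, so the credit is £0. Solar Installation Rebate: 15% of the £227,701 excess over £178,800 is £34,155.15 ≥ base, so the credit is £0. total £0 + £0 = £0
Tomasz (£324,800): Student Loan Interest Credit: income exceeds £311,500 by £13,300, which is 5 full-or-partial £3,000 increments; reduction = 5 × £90 = £450, leaving £990. Solar Installation Rebate: 15% of the £146,000 excess over £178,800 is £21,900 ≥ base, so the credit is £0. total £990 + £0 = £990
Difference: |£0 − £990| = £990.

£990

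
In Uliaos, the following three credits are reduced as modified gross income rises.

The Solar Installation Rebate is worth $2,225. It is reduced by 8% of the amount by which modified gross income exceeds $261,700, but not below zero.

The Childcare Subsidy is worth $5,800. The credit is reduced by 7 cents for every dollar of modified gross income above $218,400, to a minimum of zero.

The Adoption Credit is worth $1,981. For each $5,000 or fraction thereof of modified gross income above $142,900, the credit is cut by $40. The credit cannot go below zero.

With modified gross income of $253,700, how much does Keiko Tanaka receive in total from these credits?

$6,615

Solar Installation Rebate: $253,700 is at or below the $261,700 threshold, so the full $2,225 applies.
Childcare Subsidy: 7% of the $35,300 excess over $218,400 is $2,471; credit = $5,800 − $2,471 = $3,329.
Adoption Credit: income exceeds $142,900 by $110,800, which is 23 full-or-partial $5,000 increments; reduction = 23 × $40 = $920, leaving $1,061.
Total: $2,225 + $3,329 + $1,061 = $6,615.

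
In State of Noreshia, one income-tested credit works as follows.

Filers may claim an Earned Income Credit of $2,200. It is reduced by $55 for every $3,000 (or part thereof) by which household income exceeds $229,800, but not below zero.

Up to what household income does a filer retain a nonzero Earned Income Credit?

After 39 increments the reduction is 39 × $55 = $2,145, leaving $55; one more increment wipes it out. Increment 39 ends at excess 39 × $3,000 = $117,000, so the highest qualifying income is $229,800 + $117,000 = $346,800.

$346,800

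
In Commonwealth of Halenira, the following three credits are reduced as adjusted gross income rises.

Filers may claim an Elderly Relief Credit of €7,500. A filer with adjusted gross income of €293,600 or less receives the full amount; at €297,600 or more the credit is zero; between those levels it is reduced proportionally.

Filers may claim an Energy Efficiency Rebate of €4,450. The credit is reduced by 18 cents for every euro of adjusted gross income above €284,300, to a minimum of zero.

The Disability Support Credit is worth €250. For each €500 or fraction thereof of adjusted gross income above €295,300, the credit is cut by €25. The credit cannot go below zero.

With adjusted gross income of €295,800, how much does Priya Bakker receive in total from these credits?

Elderly Relief Credit: €295,800 is €2,200 into a €4,000 phase-out range, leaving 1,800/4,000 of the credit: €7,500 × 1,800/4,000 = €3,375.
Energy Efficiency Rebate: 18% of the €11,500 excess over €284,300 is €2,070; credit = €4,450 − €2,070 = €2,380.
Disability Support Credit: income exceeds €295,300 by €500, which is 1 full-or-partial €500 increment; reduction = 1 × €25 = €25, leaving €225.
Total: €3,375 + €2,380 + €225 = €5,980.

€5,980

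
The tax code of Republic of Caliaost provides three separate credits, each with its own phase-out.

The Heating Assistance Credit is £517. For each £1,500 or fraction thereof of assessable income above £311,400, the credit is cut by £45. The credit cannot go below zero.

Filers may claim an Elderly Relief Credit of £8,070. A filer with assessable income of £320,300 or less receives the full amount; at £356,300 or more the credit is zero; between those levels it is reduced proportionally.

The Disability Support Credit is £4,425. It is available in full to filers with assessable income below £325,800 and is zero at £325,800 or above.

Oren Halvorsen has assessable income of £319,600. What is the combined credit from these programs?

£12,742

Heating Assistance Credit: income exceeds £311,400 by £8,200, which is 6 full-or-partial £1,500 increments; reduction = 6 × £45 = £270, leaving £247.
Elderly Relief Credit: £319,600 is at or below the £320,300 threshold, so the full £8,070 applies.
Disability Support Credit: £319,600 is below the £325,800 cutoff, so the full £4,425 applies.
Total: £247 + £8,070 + £4,425 = £12,742.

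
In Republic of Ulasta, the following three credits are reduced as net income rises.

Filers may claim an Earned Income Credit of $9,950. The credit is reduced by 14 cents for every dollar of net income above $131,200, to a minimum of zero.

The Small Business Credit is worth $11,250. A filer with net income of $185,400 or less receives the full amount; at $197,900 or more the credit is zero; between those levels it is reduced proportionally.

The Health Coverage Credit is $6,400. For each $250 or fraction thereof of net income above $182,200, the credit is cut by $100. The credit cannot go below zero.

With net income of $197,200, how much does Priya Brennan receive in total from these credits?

$1,740

Earned Income Credit: 14% of the $66,000 excess over $131,200 is $9,240; credit = $9,950 − $9,240 = $710.
Small Business Credit: $197,200 is $11,800 into a $12,500 phase-out range, leaving 700/12,500 of the credit: $11,250 × 700/12,500 = $630.
Health Coverage Credit: income exceeds $182,200 by $15,000, which is 60 full-or-partial $250 increments; reduction = 60 × $100 = $6,000, leaving $400.
Total: $710 + $630 + $400 = $1,740.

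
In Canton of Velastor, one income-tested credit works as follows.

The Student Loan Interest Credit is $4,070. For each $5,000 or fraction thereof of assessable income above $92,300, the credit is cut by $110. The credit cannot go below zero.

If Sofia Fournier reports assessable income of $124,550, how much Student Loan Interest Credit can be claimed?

$3,300

Student Loan Interest Credit: income exceeds $92,300 by $32,250, which is 7 full-or-partial $5,000 increments; reduction = 7 × $110 = $770, leaving $3,300.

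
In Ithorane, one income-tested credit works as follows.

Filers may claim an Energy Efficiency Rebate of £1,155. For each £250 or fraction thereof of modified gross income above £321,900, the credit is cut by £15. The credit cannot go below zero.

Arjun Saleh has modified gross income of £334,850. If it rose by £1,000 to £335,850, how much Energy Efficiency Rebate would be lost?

At £334,850 — income exceeds £321,900 by £12,950, which is 52 full-or-partial £250 increments; reduction = 52 × £15 = £780, leaving £375.
At £335,850 — income exceeds £321,900 by £13,950, which is 56 full-or-partial £250 increments; reduction = 56 × £15 = £840, leaving £315.
Lost: £375 − £315 = £60.

£60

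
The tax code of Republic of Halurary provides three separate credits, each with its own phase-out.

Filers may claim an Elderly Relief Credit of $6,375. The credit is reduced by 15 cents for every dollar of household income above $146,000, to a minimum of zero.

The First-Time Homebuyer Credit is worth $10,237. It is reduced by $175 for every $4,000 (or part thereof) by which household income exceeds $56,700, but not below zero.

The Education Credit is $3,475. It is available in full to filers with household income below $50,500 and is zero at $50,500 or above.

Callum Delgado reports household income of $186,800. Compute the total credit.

Elderly Relief Credit: 15% of the $40,800 excess over $146,000 is $6,120; credit = $6,375 − $6,120 = $255.
First-Time Homebuyer Credit: income exceeds $56,700 by $130,100, which is 33 full-or-partial $4,000 increments; reduction = 33 × $175 = $5,775, leaving $4,462.
Education Credit: $186,800 meets or exceeds the $50,500 cutoff, so the credit is $0.
Total: $255 + $4,462 + $0 = $4,717.

$4,717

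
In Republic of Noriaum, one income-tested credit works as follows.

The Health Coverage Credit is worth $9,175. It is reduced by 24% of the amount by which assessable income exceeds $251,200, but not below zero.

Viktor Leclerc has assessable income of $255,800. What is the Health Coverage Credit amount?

Health Coverage Credit: 24% of the $4,600 excess over $251,200 is $1,104; credit = $9,175 − $1,104 = $8,071.

$8,071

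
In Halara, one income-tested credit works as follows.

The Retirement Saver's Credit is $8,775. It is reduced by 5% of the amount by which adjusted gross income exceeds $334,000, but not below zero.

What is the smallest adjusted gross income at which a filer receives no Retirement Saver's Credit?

$509,500

The credit falls by 5% of each dollar above $334,000, so it reaches zero when the excess is $8,775 / 5% = $175,500: income = $334,000 + $175,500 = $509,500.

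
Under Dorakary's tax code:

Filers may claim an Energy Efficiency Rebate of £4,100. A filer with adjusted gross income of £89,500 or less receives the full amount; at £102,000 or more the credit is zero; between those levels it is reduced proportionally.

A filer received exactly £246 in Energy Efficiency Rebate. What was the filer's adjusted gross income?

£246 is 246/4,100 of the full £4,100, so 3,854/4,100 of the £12,500 range has been used: income = £89,500 + £12,500 × 3,854/4,100 = £101,250.

£101,250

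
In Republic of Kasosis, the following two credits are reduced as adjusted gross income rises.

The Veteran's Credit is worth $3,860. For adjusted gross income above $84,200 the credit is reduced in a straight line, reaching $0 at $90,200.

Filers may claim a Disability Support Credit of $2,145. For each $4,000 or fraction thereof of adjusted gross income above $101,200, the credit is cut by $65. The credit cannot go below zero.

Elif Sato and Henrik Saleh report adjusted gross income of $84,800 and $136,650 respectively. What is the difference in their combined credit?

$4,059

Elif ($84,800): Veteran's Credit: $84,800 is $600 into a $6,000 phase-out range, leaving 5,400/6,000 of the credit: $3,860 × 5,400/6,000 = $3,474. Disability Support Credit: $84,800 is at or below the $101,200 threshold, so the full $2,145 applies. total $3,474 + $2,145 = $5,619
Henrik ($136,650): Veteran's Credit: $136,650 is at or above $90,200, so the credit is $0. Disability Support Credit: income exceeds $101,200 by $35,450, which is 9 full-or-partial $4,000 increments; reduction = 9 × $65 = $585, leaving $1,560. total $0 + $1,560 = $1,560
Difference: |$5,619 − $1,560| = $4,059.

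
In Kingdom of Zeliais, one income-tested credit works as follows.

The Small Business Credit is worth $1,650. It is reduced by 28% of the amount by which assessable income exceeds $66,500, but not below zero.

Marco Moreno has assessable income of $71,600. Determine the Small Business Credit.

$222

Small Business Credit: 28% of the $5,100 excess over $66,500 is $1,428; credit = $1,650 − $1,428 = $222.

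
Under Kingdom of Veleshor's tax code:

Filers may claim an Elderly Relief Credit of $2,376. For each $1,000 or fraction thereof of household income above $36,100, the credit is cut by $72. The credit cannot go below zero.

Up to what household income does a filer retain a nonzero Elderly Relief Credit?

$68,100

After 32 increments the reduction is 32 × $72 = $2,304, leaving $72; one more increment wipes it out. Increment 32 ends at excess 32 × $1,000 = $32,000, so the highest qualifying income is $36,100 + $32,000 = $68,100.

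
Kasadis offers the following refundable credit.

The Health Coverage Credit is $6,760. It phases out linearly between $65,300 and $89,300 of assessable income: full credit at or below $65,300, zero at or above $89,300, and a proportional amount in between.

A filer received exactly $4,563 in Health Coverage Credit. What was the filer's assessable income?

$73,100

$4,563 is 4,563/6,760 of the full $6,760, so 2,197/6,760 of the $24,000 range has been used: income = $65,300 + $24,000 × 2,197/6,760 = $73,100.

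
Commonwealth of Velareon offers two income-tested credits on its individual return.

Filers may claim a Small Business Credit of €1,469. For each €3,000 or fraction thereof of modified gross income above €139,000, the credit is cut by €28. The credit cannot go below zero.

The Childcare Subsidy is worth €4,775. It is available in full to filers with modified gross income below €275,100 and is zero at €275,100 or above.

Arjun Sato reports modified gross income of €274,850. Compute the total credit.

Small Business Credit: income exceeds €139,000 by €135,850, which is 46 full-or-partial €3,000 increments; reduction = 46 × €28 = €1,288, leaving €181.
Childcare Subsidy: €274,850 is below the €275,100 cutoff, so the full €4,775 applies.
Total: €181 + €4,775 = €4,956.

€4,956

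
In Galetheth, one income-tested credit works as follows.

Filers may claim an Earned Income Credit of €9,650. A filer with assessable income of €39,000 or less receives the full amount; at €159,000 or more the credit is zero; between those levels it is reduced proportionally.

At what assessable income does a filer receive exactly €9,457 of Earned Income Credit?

€41,400

€9,457 is 9,457/9,650 of the full €9,650, so 193/9,650 of the €120,000 range has been used: income = €39,000 + €120,000 × 193/9,650 = €41,400.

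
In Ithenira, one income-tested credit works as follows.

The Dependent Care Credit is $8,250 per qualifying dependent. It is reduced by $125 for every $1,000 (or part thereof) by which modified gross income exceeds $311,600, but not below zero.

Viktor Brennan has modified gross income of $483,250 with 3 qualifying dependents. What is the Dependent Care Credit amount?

Dependent Care Credit: base = 3 × $8,250 = $24,750. income exceeds $311,600 by $171,650, which is 172 full-or-partial $1,000 increments; reduction = 172 × $125 = $21,500, leaving $3,250.

$3,250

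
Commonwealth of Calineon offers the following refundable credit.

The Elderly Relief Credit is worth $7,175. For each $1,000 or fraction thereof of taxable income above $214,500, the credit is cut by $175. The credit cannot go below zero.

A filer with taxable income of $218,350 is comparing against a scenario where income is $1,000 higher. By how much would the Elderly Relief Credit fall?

At $218,350 — income exceeds $214,500 by $3,850, which is 4 full-or-partial $1,000 increments; reduction = 4 × $175 = $700, leaving $6,475.
At $219,350 — income exceeds $214,500 by $4,850, which is 5 full-or-partial $1,000 increments; reduction = 5 × $175 = $875, leaving $6,300.
Lost: $6,475 − $6,300 = $175.

$175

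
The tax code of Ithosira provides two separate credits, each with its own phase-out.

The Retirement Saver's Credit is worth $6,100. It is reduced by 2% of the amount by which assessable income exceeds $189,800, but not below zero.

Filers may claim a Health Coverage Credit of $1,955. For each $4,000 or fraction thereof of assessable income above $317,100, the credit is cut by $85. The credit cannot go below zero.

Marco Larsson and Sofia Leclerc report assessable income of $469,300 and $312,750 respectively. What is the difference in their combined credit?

Marco ($469,300): Retirement Saver's Credit: 2% of the $279,500 excess over $189,800 is $5,590; credit = $6,100 − $5,590 = $510. Health Coverage Credit: income exceeds $317,100 by $152,200 → 39 increments × $85 = $3,315 ≥ base, so the credit is $0. total $510 + $0 = $510
Sofia ($312,750): Retirement Saver's Credit: 2% of the $122,950 excess over $189,800 is $2,459; credit = $6,100 − $2,459 = $3,641. Health Coverage Credit: $312,750 is at or below the $317,100 threshold, so the full $1,955 applies. total $3,641 + $1,955 = $5,596
Difference: |$510 − $5,596| = $5,086.

$5,086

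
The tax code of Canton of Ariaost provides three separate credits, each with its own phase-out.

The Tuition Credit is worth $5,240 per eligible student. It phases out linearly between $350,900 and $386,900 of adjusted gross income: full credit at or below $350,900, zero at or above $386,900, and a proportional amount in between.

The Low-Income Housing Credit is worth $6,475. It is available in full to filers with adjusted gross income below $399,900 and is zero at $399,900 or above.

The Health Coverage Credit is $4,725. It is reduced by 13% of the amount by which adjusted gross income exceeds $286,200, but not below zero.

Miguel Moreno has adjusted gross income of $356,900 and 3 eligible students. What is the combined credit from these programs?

$19,575

Tuition Credit: base = 3 × $5,240 = $15,720. $356,900 is $6,000 into a $36,000 phase-out range, leaving 30,000/36,000 of the credit: $15,720 × 30,000/36,000 = $13,100.
Low-Income Housing Credit: $356,900 is below the $399,900 cutoff, so the full $6,475 applies.
Health Coverage Credit: 13% of the $70,700 excess over $286,200 is $9,191 ≥ base, so the credit is $0.
Total: $13,100 + $6,475 + $0 = $19,575.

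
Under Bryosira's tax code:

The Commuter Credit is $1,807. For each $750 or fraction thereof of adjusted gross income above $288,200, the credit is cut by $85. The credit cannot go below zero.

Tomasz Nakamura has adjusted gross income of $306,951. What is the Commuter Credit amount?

$0

Commuter Credit: income exceeds $288,200 by $18,751 → 26 increments × $85 = $2,210 ≥ base, so the credit is $0.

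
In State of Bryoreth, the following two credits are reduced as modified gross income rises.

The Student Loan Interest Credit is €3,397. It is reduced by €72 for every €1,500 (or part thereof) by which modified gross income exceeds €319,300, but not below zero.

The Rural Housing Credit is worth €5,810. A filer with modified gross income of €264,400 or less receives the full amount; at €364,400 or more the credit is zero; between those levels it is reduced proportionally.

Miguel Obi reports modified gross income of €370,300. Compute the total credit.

Student Loan Interest Credit: income exceeds €319,300 by €51,000, which is 34 full-or-partial €1,500 increments; reduction = 34 × €72 = €2,448, leaving €949.
Rural Housing Credit: €370,300 is at or above €364,400, so the credit is €0.
Total: €949 + €0 = €949.

€949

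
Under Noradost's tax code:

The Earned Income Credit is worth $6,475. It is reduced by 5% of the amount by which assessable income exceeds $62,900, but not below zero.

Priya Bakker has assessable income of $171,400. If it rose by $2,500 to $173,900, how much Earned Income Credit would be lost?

At $171,400 — 5% of the $108,500 excess over $62,900 is $5,425; credit = $6,475 − $5,425 = $1,050.
At $173,900 — 5% of the $111,000 excess over $62,900 is $5,550; credit = $6,475 − $5,550 = $925.
Lost: $1,050 − $925 = $125.

$125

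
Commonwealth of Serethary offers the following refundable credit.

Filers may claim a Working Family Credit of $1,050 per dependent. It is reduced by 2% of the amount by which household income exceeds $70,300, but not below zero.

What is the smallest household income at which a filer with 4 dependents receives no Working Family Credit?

$280,300

Full credit = 4 × $1,050 = $4,200.
The credit falls by 2% of each dollar above $70,300, so it reaches zero when the excess is $4,200 / 2% = $210,000: income = $70,300 + $210,000 = $280,300.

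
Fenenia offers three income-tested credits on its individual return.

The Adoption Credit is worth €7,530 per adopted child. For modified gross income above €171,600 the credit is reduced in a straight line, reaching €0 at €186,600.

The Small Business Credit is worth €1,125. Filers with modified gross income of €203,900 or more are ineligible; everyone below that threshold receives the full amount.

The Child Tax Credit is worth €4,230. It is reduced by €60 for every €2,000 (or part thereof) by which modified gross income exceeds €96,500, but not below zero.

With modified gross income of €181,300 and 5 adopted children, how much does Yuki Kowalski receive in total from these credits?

Adoption Credit: base = 5 × €7,530 = €37,650. €181,300 is €9,700 into a €15,000 phase-out range, leaving 5,300/15,000 of the credit: €37,650 × 5,300/15,000 = €13,303.
Small Business Credit: €181,300 is below the €203,900 cutoff, so the full €1,125 applies.
Child Tax Credit: income exceeds €96,500 by €84,800, which is 43 full-or-partial €2,000 increments; reduction = 43 × €60 = €2,580, leaving €1,650.
Total: €13,303 + €1,125 + €1,650 = €16,078.

€16,078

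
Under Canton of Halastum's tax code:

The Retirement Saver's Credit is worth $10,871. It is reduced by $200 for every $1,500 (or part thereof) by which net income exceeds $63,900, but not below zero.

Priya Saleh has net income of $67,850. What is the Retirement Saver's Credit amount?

$10,271

Retirement Saver's Credit: income exceeds $63,900 by $3,950, which is 3 full-or-partial $1,500 increments; reduction = 3 × $200 = $600, leaving $10,271.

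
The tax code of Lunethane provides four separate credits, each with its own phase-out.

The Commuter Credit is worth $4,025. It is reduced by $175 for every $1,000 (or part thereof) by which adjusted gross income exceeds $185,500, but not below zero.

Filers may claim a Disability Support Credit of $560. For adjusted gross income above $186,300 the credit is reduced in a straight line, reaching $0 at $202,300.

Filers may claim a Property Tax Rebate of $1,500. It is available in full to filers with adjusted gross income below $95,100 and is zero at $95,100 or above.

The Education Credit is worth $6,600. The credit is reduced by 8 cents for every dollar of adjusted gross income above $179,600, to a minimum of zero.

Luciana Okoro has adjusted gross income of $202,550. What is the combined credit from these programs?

Commuter Credit: income exceeds $185,500 by $17,050, which is 18 full-or-partial $1,000 increments; reduction = 18 × $175 = $3,150, leaving $875.
Disability Support Credit: $202,550 is at or above $202,300, so the credit is $0.
Property Tax Rebate: $202,550 meets or exceeds the $95,100 cutoff, so the credit is $0.
Education Credit: 8% of the $22,950 excess over $179,600 is $1,836; credit = $6,600 − $1,836 = $4,764.
Total: $875 + $0 + $0 + $4,764 = $5,639.

$5,639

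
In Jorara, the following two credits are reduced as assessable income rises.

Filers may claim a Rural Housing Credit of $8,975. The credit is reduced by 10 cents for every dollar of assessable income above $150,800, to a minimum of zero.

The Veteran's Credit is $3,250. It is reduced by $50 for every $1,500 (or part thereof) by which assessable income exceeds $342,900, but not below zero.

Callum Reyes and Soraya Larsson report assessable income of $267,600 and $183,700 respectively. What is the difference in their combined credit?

Callum ($267,600): Rural Housing Credit: 10% of the $116,800 excess over $150,800 is $11,680 ≥ base, so the credit is $0. Veteran's Credit: $267,600 is at or below the $342,900 threshold, so the full $3,250 applies. total $0 + $3,250 = $3,250
Soraya ($183,700): Rural Housing Credit: 10% of the $32,900 excess over $150,800 is $3,290; credit = $8,975 − $3,290 = $5,685. Veteran's Credit: $183,700 is at or below the $342,900 threshold, so the full $3,250 applies. total $5,685 + $3,250 = $8,935
Difference: |$3,250 − $8,935| = $5,685.

$5,685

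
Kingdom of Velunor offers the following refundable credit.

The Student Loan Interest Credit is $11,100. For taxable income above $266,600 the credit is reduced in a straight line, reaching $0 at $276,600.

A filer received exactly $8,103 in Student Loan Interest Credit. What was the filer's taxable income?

$8,103 is 8,103/11,100 of the full $11,100, so 2,997/11,100 of the $10,000 range has been used: income = $266,600 + $10,000 × 2,997/11,100 = $269,300.

$269,300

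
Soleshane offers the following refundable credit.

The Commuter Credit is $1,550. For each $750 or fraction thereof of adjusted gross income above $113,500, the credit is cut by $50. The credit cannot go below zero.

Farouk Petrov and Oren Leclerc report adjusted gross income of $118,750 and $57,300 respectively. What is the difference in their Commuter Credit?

$350

Farouk ($118,750): Commuter Credit: income exceeds $113,500 by $5,250, which is 7 full-or-partial $750 increments; reduction = 7 × $50 = $350, leaving $1,200.
Oren ($57,300): Commuter Credit: $57,300 is at or below the $113,500 threshold, so the full $1,550 applies.
Difference: |$1,200 − $1,550| = $350.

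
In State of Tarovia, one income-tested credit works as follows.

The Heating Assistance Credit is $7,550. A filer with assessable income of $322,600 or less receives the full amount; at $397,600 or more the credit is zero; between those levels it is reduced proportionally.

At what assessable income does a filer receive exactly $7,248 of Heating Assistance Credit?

$325,600

$7,248 is 7,248/7,550 of the full $7,550, so 302/7,550 of the $75,000 range has been used: income = $322,600 + $75,000 × 302/7,550 = $325,600.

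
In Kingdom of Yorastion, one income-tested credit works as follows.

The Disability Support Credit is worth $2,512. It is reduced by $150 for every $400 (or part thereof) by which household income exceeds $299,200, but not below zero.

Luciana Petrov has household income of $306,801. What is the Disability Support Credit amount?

Disability Support Credit: income exceeds $299,200 by $7,601 → 20 increments × $150 = $3,000 ≥ base, so the credit is $0.

$0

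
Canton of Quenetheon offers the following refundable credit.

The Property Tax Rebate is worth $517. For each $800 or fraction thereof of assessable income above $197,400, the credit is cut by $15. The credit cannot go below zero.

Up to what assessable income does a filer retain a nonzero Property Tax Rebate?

$224,600

After 34 increments the reduction is 34 × $15 = $510, leaving $7; one more increment wipes it out. Increment 34 ends at excess 34 × $800 = $27,200, so the highest qualifying income is $197,400 + $27,200 = $224,600.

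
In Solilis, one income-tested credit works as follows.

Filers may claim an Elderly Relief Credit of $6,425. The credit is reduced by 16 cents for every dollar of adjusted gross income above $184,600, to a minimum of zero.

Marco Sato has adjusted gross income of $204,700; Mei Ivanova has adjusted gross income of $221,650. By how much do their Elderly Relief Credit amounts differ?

Marco ($204,700): Elderly Relief Credit: 16% of the $20,100 excess over $184,600 is $3,216; credit = $6,425 − $3,216 = $3,209.
Mei ($221,650): Elderly Relief Credit: 16% of the $37,050 excess over $184,600 is $5,928; credit = $6,425 − $5,928 = $497.
Difference: |$3,209 − $497| = $2,712.

$2,712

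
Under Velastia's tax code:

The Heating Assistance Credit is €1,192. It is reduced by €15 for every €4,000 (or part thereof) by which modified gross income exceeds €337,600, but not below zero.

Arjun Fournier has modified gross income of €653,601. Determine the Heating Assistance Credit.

€0

Heating Assistance Credit: income exceeds €337,600 by €316,001 → 80 increments × €15 = €1,200 ≥ base, so the credit is €0.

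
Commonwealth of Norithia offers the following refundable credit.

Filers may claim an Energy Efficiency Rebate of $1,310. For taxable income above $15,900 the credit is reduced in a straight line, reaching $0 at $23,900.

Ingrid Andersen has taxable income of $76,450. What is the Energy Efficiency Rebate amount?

$0

Energy Efficiency Rebate: $76,450 is at or above $23,900, so the credit is $0.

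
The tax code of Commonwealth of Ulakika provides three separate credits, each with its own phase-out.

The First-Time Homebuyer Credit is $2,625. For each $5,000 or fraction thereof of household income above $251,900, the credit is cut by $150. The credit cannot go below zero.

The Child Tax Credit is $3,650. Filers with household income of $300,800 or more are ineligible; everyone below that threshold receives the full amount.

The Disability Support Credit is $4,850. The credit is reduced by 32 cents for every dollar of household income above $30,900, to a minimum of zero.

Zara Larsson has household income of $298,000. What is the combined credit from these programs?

First-Time Homebuyer Credit: income exceeds $251,900 by $46,100, which is 10 full-or-partial $5,000 increments; reduction = 10 × $150 = $1,500, leaving $1,125.
Child Tax Credit: $298,000 is below the $300,800 cutoff, so the full $3,650 applies.
Disability Support Credit: 32% of the $267,100 excess over $30,900 is $85,472 ≥ base, so the credit is $0.
Total: $1,125 + $3,650 + $0 = $4,775.

$4,775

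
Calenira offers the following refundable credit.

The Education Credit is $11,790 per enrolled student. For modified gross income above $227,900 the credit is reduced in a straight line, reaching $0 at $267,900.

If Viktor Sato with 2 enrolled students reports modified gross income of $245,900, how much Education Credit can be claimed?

$12,969

Education Credit: base = 2 × $11,790 = $23,580. $245,900 is $18,000 into a $40,000 phase-out range, leaving 22,000/40,000 of the credit: $23,580 × 22,000/40,000 = $12,969.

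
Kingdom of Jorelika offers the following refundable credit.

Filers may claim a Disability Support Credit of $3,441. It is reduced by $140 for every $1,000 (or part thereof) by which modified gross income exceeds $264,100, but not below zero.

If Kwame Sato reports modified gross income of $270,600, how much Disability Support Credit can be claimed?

Disability Support Credit: income exceeds $264,100 by $6,500, which is 7 full-or-partial $1,000 increments; reduction = 7 × $140 = $980, leaving $2,461.

$2,461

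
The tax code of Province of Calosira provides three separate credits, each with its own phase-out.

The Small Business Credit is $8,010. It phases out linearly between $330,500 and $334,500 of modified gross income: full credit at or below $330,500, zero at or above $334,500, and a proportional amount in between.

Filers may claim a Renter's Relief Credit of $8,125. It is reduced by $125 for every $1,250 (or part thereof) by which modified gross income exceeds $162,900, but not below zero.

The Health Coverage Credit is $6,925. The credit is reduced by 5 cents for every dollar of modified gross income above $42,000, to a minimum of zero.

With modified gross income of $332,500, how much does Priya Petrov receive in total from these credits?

Small Business Credit: $332,500 is $2,000 into a $4,000 phase-out range, leaving 2,000/4,000 of the credit: $8,010 × 2,000/4,000 = $4,005.
Renter's Relief Credit: income exceeds $162,900 by $169,600 → 136 increments × $125 = $17,000 ≥ base, so the credit is $0.
Health Coverage Credit: 5% of the $290,500 excess over $42,000 is $14,525 ≥ base, so the credit is $0.
Total: $4,005 + $0 + $0 = $4,005.

$4,005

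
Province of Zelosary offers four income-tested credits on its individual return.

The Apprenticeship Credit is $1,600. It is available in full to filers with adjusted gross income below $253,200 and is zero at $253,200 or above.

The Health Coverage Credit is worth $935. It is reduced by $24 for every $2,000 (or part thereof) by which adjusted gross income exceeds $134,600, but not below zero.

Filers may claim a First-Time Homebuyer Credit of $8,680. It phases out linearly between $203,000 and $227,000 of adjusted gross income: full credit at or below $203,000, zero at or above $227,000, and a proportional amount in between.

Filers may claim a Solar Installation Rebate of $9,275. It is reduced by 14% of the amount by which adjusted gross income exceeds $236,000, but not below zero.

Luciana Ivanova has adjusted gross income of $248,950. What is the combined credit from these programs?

$9,062

Apprenticeship Credit: $248,950 is below the $253,200 cutoff, so the full $1,600 applies.
Health Coverage Credit: income exceeds $134,600 by $114,350 → 58 increments × $24 = $1,392 ≥ base, so the credit is $0.
First-Time Homebuyer Credit: $248,950 is at or above $227,000, so the credit is $0.
Solar Installation Rebate: 14% of the $12,950 excess over $236,000 is $1,813; credit = $9,275 − $1,813 = $7,462.
Total: $1,600 + $0 + $0 + $7,462 = $9,062.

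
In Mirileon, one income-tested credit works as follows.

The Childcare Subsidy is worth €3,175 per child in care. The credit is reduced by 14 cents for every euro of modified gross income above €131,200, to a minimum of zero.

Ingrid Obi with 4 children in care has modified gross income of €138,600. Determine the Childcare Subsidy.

Childcare Subsidy: base = 4 × €3,175 = €12,700. 14% of the €7,400 excess over €131,200 is €1,036; credit = €12,700 − €1,036 = €11,664.

€11,664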